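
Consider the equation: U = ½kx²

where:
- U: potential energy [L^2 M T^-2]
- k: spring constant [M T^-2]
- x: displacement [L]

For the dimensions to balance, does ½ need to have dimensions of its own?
No

U has dimensions [L^2 M T^-2] and kx² already has dimensions [L^2 M T^-2], so the equation balances without ½ contributing any dimensions. ½ is a pure (dimensionless) number; changing or removing it would not affect dimensional consistency.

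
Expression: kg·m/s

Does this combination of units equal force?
No

The expression kg·m/s has dimensions [L M T^-1], but force has dimensions [L M T^-2].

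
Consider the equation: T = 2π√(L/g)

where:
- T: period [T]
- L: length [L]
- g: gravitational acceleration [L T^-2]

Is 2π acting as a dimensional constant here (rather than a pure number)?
No

T has dimensions [T] and √(L/g) already has dimensions [T], so the equation balances without 2π contributing any dimensions. 2π is a pure (dimensionless) number; changing or removing it would not affect dimensional consistency.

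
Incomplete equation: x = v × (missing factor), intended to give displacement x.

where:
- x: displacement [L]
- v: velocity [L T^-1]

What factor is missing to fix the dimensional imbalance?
t (time), dimensions [T]

x has dimensions [L] and v has dimensions [L T^-1].
The missing factor must have dimensions [L] / [L T^-1] = [T], i.e. time (t).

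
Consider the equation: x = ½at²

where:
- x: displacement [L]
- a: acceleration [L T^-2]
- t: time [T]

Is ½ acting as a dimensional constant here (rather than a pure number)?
No

x has dimensions [L] and at² already has dimensions [L], so the equation balances without ½ contributing any dimensions. ½ is a pure (dimensionless) number; changing or removing it would not affect dimensional consistency.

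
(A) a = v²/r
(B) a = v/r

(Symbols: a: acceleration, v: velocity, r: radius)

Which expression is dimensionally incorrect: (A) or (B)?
(B)

(A) a = v²/r: LHS [L T^-2], RHS [L T^-2] ✓
(B) a = v/r: LHS [L T^-2], RHS [T^-1] ✗

Expression (B) a = v/r is dimensionally incorrect.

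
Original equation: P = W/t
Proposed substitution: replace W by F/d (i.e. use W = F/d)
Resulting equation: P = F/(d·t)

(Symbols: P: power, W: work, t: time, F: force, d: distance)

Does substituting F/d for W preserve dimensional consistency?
No

[W] = [L^2 M T^-2] and [F/d] = [M T^-2]. These differ, so the substitution replaces a quantity by one of different dimensions and the result P = F/(d·t) has LHS [L^2 M T^-3] vs RHS [M T^-3] — inconsistent.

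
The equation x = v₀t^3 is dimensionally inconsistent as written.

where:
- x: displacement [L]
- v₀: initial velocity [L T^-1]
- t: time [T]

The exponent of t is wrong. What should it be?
The exponent of t should be 1: x = v₀t

The LHS x has dimensions [L]; t has dimensions [T].
As written, the RHS v₀t^3 (exponent 3 on t) has dimensions [L T^2], which does not match.
With exponent 1, the RHS v₀t has dimensions [L], matching the LHS.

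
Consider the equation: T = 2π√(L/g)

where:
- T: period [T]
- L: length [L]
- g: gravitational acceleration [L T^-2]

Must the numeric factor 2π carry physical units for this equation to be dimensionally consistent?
No

T has dimensions [T] and √(L/g) already has dimensions [T], so the equation balances without 2π contributing any dimensions. 2π is a pure (dimensionless) number; changing or removing it would not affect dimensional consistency.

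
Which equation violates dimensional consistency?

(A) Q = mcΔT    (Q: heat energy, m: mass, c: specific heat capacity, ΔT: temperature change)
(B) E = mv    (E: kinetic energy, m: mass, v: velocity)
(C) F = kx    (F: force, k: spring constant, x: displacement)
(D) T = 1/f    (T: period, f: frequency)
(B) E = mv

The equation (B) E = mv is dimensionally incorrect.

LHS (E): [L^2 M T^-2]
RHS (mv): [L M T^-1] ✗

The dimensions do not match. The other three equations balance.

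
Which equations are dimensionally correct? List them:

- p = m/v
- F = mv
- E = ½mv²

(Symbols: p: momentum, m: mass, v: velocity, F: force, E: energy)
Dimensionally correct: E = ½mv²
Dimensionally incorrect: p = m/v, F = mv
Ordered (correct first, then incorrect): E = ½mv², p = m/v, F = mv

- p = m/v: LHS [L M T^-1], RHS [L^-1 M T] → incorrect ✗
- F = mv: LHS [L M T^-2], RHS [L M T^-1] → incorrect ✗
- E = ½mv²: LHS [L^2 M T^-2], RHS [L^2 M T^-2] → correct ✓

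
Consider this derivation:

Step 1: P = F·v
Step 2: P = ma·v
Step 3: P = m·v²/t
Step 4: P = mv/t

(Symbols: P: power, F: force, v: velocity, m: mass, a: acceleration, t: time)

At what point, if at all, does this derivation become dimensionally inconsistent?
Step 4

Step 1: P = F·v → LHS [L^2 M T^-3], RHS [L^2 M T^-3] ✓
Step 2: P = ma·v → LHS [L^2 M T^-3], RHS [L^2 M T^-3] ✓
Step 3: P = m·v²/t → LHS [L^2 M T^-3], RHS [L^2 M T^-3] ✓
Step 4: P = mv/t → LHS [L^2 M T^-3], RHS [L M T^-2] ✗

The first dimensional inconsistency appears in step 4: P = mv/t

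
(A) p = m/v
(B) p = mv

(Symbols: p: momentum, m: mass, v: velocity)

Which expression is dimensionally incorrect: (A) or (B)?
(A)

(A) p = m/v: LHS [L M T^-1], RHS [L^-1 M T] ✗
(B) p = mv: LHS [L M T^-1], RHS [L M T^-1] ✓

Expression (A) p = m/v is dimensionally incorrect.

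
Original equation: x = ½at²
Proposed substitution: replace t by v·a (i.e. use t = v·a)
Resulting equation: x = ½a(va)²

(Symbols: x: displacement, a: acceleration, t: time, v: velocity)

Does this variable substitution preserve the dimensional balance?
No

[t] = [T] and [v·a] = [L^2 T^-3]. These differ, so the substitution replaces a quantity by one of different dimensions and the result x = ½a(va)² has LHS [L] vs RHS [L^5 T^-8] — inconsistent.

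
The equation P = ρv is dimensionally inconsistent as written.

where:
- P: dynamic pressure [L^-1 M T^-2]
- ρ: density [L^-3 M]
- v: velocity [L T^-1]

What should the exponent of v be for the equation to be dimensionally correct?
The exponent of v should be 2: P = ρv^2

The LHS P has dimensions [L^-1 M T^-2]; v has dimensions [L T^-1].
As written, the RHS ρv (exponent 1 on v) has dimensions [L^-2 M T^-1], which does not match.
With exponent 2, the RHS ρv^2 has dimensions [L^-1 M T^-2], matching the LHS.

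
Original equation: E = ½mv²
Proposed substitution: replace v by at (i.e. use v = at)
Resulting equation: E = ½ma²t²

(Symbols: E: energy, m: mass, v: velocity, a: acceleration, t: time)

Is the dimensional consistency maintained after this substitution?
Yes

[v] = [L T^-1] and [at] = [L T^-1]. These match, so the substitution replaces a quantity by one of the same dimensions and the result E = ½ma²t² has LHS [L^2 M T^-2] vs RHS [L^2 M T^-2] — still consistent.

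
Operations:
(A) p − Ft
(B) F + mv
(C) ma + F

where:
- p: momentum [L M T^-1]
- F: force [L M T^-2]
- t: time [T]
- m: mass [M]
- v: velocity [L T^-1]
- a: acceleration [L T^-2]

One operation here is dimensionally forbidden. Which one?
(B) F + mv

(A) p − Ft: p [L M T^-1] and Ft [L M T^-1] — same dimensions ✓
(B) F + mv: F [L M T^-2] and mv [L M T^-1] — different dimensions cannot be added/subtracted ✗
(C) ma + F: ma [L M T^-2] and F [L M T^-2] — same dimensions ✓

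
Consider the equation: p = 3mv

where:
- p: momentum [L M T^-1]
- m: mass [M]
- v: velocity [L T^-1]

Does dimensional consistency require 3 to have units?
No

p has dimensions [L M T^-1] and mv already has dimensions [L M T^-1], so the equation balances without 3 contributing any dimensions. 3 is a pure (dimensionless) number; changing or removing it would not affect dimensional consistency.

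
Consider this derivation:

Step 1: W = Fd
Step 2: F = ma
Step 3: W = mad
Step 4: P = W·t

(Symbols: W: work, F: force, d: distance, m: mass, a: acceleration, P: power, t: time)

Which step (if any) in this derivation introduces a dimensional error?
Step 4

Step 1: W = Fd → LHS [L^2 M T^-2], RHS [L^2 M T^-2] ✓
Step 2: F = ma → LHS [L M T^-2], RHS [L M T^-2] ✓
Step 3: W = mad → LHS [L^2 M T^-2], RHS [L^2 M T^-2] ✓
Step 4: P = W·t → LHS [L^2 M T^-3], RHS [L^2 M T^-1] ✗

The first dimensional inconsistency appears in step 4: P = W·t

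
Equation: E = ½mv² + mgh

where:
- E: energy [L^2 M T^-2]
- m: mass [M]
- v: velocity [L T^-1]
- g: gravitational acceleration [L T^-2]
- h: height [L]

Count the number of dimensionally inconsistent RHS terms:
0

LHS E: [L^2 M T^-2]
- ½mv²: [L^2 M T^-2] ✓
- mgh: [L^2 M T^-2] ✓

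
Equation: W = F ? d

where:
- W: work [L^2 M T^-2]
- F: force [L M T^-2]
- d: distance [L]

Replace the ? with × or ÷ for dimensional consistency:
multiplication (×): W = F × d

W [L^2 M T^-2]; F [L M T^-2]; d [L].
F × d → [L^2 M T^-2] ✓
F ÷ d → [M T^-2] ✗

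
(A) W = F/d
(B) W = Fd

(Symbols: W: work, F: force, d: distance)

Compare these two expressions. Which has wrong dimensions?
(A)

(A) W = F/d: LHS [L^2 M T^-2], RHS [M T^-2] ✗
(B) W = Fd: LHS [L^2 M T^-2], RHS [L^2 M T^-2] ✓

Expression (A) W = F/d is dimensionally incorrect.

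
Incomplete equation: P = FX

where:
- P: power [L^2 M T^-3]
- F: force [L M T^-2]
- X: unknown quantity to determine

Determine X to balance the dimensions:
X = v (velocity), dimensions [L T^-1]

P has dimensions [L^2 M T^-3]; the rest of the RHS (F) has dimensions [L M T^-2].
So X must have dimensions [L T^-1] — X = v (velocity).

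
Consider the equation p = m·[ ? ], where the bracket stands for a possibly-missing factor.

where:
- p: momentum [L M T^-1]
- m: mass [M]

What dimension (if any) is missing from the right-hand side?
[L T^-1] — velocity (e.g. v)

p has dimensions [L M T^-1]; m has dimensions [M].
The bracketed factor must supply [L M T^-1] / [M] = [L T^-1].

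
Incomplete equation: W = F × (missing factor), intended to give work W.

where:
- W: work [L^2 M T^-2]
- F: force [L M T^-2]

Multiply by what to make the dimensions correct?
d (distance), dimensions [L]

W has dimensions [L^2 M T^-2] and F has dimensions [L M T^-2].
The missing factor must have dimensions [L^2 M T^-2] / [L M T^-2] = [L], i.e. distance (d).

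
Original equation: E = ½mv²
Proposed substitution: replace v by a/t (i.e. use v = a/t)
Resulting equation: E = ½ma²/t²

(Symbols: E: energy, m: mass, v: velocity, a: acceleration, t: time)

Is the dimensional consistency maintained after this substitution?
No

[v] = [L T^-1] and [a/t] = [L T^-3]. These differ, so the substitution replaces a quantity by one of different dimensions and the result E = ½ma²/t² has LHS [L^2 M T^-2] vs RHS [L^2 M T^-6] — inconsistent.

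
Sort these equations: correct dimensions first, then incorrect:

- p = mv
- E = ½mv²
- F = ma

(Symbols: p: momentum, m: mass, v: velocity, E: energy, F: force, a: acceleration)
Dimensionally correct: p = mv, E = ½mv², F = ma
Dimensionally incorrect: none
Ordered (correct first, then incorrect): p = mv, E = ½mv², F = ma

- p = mv: LHS [L M T^-1], RHS [L M T^-1] → correct ✓
- E = ½mv²: LHS [L^2 M T^-2], RHS [L^2 M T^-2] → correct ✓
- F = ma: LHS [L M T^-2], RHS [L M T^-2] → correct ✓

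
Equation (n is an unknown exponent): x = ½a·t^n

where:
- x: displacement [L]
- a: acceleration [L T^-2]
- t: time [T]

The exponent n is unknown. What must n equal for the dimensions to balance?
n = 2

x has dimensions [L]; t has dimensions [T].
The rest of the RHS has dimensions [L T^-2], so t^n must supply [T^2].
With n = 2: ½a·t^2 has dimensions [L], matching the LHS ✓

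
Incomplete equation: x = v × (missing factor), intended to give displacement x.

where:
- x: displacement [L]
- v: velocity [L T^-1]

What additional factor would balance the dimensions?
t (time), dimensions [T]

x has dimensions [L] and v has dimensions [L T^-1].
The missing factor must have dimensions [L] / [L T^-1] = [T], i.e. time (t).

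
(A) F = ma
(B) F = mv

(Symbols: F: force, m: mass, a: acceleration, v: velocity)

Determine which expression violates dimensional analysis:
(B)

(A) F = ma: LHS [L M T^-2], RHS [L M T^-2] ✓
(B) F = mv: LHS [L M T^-2], RHS [L M T^-1] ✗

Expression (B) F = mv is dimensionally incorrect.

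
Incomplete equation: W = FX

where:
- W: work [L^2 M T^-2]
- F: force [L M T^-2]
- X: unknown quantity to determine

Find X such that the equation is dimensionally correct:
X = d (distance), dimensions [L]

W has dimensions [L^2 M T^-2]; the rest of the RHS (F) has dimensions [L M T^-2].
So X must have dimensions [L] — X = d (distance).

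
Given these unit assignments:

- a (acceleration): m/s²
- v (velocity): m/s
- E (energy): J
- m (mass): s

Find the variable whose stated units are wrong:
m

The variable m (mass) should have units kg, not s.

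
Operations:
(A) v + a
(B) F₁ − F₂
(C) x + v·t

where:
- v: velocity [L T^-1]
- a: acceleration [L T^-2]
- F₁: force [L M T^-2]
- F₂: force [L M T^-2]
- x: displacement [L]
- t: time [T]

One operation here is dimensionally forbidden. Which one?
(A) v + a

(A) v + a: v [L T^-1] and a [L T^-2] — different dimensions cannot be added/subtracted ✗
(B) F₁ − F₂: F₁ [L M T^-2] and F₂ [L M T^-2] — same dimensions ✓
(C) x + v·t: x [L] and v·t [L] — same dimensions ✓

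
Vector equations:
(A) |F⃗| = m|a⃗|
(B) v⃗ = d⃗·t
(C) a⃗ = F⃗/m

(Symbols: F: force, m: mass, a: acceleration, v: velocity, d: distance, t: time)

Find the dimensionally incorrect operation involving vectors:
(B) v⃗ = d⃗·t

(A) |F⃗| = m|a⃗|: LHS [L M T^-2], RHS [L M T^-2] ✓ — magnitudes of vectors are scalars
(B) v⃗ = d⃗·t: LHS [L T^-1], RHS [L T] ✗ — velocity is displacement per time; should be d⃗/t
(C) a⃗ = F⃗/m: LHS [L T^-2], RHS [L T^-2] ✓ — force (vector) divided by mass (scalar)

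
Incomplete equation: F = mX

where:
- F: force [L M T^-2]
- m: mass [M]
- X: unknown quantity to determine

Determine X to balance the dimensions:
X = a (acceleration), dimensions [L T^-2]

F has dimensions [L M T^-2]; the rest of the RHS (m) has dimensions [M].
So X must have dimensions [L T^-2] — X = a (acceleration).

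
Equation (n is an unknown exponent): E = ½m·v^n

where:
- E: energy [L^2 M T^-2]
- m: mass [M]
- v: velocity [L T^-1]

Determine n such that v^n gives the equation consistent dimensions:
n = 2

E has dimensions [L^2 M T^-2]; v has dimensions [L T^-1].
The rest of the RHS has dimensions [M], so v^n must supply [L^2 T^-2].
With n = 2: ½m·v^2 has dimensions [L^2 M T^-2], matching the LHS ✓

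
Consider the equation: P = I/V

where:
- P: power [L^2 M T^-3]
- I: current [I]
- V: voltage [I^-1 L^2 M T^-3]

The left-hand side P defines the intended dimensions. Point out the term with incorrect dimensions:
The right-hand side term I/V

P has dimensions [L^2 M T^-3], but I/V has dimensions [I^2 L^-2 M^-1 T^3], so the term I/V is dimensionally wrong for P.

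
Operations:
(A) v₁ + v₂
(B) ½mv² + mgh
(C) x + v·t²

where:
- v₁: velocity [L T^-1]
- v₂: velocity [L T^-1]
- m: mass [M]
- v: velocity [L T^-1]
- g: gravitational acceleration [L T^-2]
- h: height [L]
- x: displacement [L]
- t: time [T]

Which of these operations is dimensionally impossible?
(C) x + v·t²

(A) v₁ + v₂: v₁ [L T^-1] and v₂ [L T^-1] — same dimensions ✓
(B) ½mv² + mgh: ½mv² [L^2 M T^-2] and mgh [L^2 M T^-2] — same dimensions ✓
(C) x + v·t²: x [L] and v·t² [L T] — different dimensions cannot be added/subtracted ✗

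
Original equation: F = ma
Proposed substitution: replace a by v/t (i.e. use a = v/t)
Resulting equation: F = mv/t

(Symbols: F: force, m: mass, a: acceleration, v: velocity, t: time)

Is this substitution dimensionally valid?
Yes

[a] = [L T^-2] and [v/t] = [L T^-2]. These match, so the substitution replaces a quantity by one of the same dimensions and the result F = mv/t has LHS [L M T^-2] vs RHS [L M T^-2] — still consistent.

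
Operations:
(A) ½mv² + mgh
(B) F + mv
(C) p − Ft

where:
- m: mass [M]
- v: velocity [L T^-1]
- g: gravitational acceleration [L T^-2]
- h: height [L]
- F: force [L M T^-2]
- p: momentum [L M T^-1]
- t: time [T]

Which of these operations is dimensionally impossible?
(B) F + mv

(A) ½mv² + mgh: ½mv² [L^2 M T^-2] and mgh [L^2 M T^-2] — same dimensions ✓
(B) F + mv: F [L M T^-2] and mv [L M T^-1] — different dimensions cannot be added/subtracted ✗
(C) p − Ft: p [L M T^-1] and Ft [L M T^-1] — same dimensions ✓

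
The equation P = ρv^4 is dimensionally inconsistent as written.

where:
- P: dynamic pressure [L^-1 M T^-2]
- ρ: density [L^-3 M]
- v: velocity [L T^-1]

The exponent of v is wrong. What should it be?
The exponent of v should be 2: P = ρv^2

The LHS P has dimensions [L^-1 M T^-2]; v has dimensions [L T^-1].
As written, the RHS ρv^4 (exponent 4 on v) has dimensions [L M T^-4], which does not match.
With exponent 2, the RHS ρv^2 has dimensions [L^-1 M T^-2], matching the LHS.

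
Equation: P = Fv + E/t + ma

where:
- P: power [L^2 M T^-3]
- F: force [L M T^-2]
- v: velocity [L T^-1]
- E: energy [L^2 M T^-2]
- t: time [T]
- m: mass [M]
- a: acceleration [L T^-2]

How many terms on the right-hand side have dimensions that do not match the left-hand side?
1

LHS P: [L^2 M T^-3]
- Fv: [L^2 M T^-3] ✓
- E/t: [L^2 M T^-3] ✓
- ma: [L M T^-2] ✗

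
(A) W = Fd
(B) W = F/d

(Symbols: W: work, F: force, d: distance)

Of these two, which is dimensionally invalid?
(B)

(A) W = Fd: LHS [L^2 M T^-2], RHS [L^2 M T^-2] ✓
(B) W = F/d: LHS [L^2 M T^-2], RHS [M T^-2] ✗

Expression (B) W = F/d is dimensionally incorrect.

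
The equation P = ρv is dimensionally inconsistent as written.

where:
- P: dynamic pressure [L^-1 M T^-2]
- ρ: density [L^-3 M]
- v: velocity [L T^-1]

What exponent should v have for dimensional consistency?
The exponent of v should be 2: P = ρv^2

The LHS P has dimensions [L^-1 M T^-2]; v has dimensions [L T^-1].
As written, the RHS ρv (exponent 1 on v) has dimensions [L^-2 M T^-1], which does not match.
With exponent 2, the RHS ρv^2 has dimensions [L^-1 M T^-2], matching the LHS.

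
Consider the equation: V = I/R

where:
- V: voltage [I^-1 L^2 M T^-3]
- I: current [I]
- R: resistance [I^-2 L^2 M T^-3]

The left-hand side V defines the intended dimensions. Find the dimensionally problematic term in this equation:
The right-hand side term I/R

V has dimensions [I^-1 L^2 M T^-3], but I/R has dimensions [I^3 L^-2 M^-1 T^3], so the term I/R is dimensionally wrong for V.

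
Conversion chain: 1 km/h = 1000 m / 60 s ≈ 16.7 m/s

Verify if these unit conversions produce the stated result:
The chain is incorrect (it contains an error).

Incorrect: 1 h = 3600 s, not 60 s (1 km/h ≈ 0.278 m/s)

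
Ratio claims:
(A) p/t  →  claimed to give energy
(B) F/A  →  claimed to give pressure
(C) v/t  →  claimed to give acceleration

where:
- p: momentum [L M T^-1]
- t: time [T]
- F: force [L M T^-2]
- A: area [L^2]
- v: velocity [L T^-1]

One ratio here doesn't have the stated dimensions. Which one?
(A) p/t does not give energy

(A) p/t: [L M T^-2] ≠ energy [L^2 M T^-2] ✗
(B) F/A: [L^-1 M T^-2] = pressure [L^-1 M T^-2] ✓
(C) v/t: [L T^-2] = acceleration [L T^-2] ✓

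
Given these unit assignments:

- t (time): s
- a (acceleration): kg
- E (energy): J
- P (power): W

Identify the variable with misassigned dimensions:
a

The variable a (acceleration) should have units m/s², not kg.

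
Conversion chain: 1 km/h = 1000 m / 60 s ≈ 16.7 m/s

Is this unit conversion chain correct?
The chain is incorrect (it contains an error).

Incorrect: 1 h = 3600 s, not 60 s (1 km/h ≈ 0.278 m/s)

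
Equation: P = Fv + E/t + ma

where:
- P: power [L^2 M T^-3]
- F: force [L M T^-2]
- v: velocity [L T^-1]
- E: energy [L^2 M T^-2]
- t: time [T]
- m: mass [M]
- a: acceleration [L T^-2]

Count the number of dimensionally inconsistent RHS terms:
1

LHS P: [L^2 M T^-3]
- Fv: [L^2 M T^-3] ✓
- E/t: [L^2 M T^-3] ✓
- ma: [L M T^-2] ✗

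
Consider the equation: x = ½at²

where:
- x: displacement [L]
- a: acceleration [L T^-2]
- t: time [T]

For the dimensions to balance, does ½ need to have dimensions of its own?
No

x has dimensions [L] and at² already has dimensions [L], so the equation balances without ½ contributing any dimensions. ½ is a pure (dimensionless) number; changing or removing it would not affect dimensional consistency.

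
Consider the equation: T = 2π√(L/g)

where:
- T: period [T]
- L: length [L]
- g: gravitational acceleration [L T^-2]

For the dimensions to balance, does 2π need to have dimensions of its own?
No

T has dimensions [T] and √(L/g) already has dimensions [T], so the equation balances without 2π contributing any dimensions. 2π is a pure (dimensionless) number; changing or removing it would not affect dimensional consistency.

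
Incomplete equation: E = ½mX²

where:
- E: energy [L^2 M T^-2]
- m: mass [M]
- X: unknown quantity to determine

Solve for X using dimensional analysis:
X = v (velocity), dimensions [L T^-1]

E has dimensions [L^2 M T^-2]; the rest of the RHS (½m) has dimensions [M].
So X² must have dimensions [L^2 T^-2], i.e. X has dimensions [L T^-1] — X = v (velocity).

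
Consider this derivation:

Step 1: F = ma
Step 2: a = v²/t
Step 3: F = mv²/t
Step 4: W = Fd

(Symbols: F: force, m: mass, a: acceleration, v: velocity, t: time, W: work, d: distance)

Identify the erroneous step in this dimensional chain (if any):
Step 2

Step 1: F = ma → LHS [L M T^-2], RHS [L M T^-2] ✓
Step 2: a = v²/t → LHS [L T^-2], RHS [L^2 T^-3] ✗

The first dimensional inconsistency appears in step 2: a = v²/t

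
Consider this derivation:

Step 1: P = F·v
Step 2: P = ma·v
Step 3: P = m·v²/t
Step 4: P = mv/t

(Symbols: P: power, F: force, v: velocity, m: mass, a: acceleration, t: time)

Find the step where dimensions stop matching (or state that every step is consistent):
Step 4

Step 1: P = F·v → LHS [L^2 M T^-3], RHS [L^2 M T^-3] ✓
Step 2: P = ma·v → LHS [L^2 M T^-3], RHS [L^2 M T^-3] ✓
Step 3: P = m·v²/t → LHS [L^2 M T^-3], RHS [L^2 M T^-3] ✓
Step 4: P = mv/t → LHS [L^2 M T^-3], RHS [L M T^-2] ✗

The first dimensional inconsistency appears in step 4: P = mv/t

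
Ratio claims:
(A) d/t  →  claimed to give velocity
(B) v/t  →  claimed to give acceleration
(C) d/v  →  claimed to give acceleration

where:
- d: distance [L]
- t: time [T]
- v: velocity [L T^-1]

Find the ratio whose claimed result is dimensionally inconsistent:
(C) d/v does not give acceleration

(A) d/t: [L T^-1] = velocity [L T^-1] ✓
(B) v/t: [L T^-2] = acceleration [L T^-2] ✓
(C) d/v: [T] ≠ acceleration [L T^-2] ✗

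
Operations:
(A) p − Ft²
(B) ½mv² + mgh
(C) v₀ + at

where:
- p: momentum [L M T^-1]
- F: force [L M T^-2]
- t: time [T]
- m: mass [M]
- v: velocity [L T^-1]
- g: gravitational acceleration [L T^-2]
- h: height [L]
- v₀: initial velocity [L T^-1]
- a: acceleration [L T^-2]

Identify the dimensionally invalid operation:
(A) p − Ft²

(A) p − Ft²: p [L M T^-1] and Ft² [L M] — different dimensions cannot be added/subtracted ✗
(B) ½mv² + mgh: ½mv² [L^2 M T^-2] and mgh [L^2 M T^-2] — same dimensions ✓
(C) v₀ + at: v₀ [L T^-1] and at [L T^-1] — same dimensions ✓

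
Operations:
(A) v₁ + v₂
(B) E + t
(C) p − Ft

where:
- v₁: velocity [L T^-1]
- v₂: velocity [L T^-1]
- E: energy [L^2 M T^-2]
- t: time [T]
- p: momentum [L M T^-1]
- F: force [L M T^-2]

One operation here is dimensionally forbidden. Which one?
(B) E + t

(A) v₁ + v₂: v₁ [L T^-1] and v₂ [L T^-1] — same dimensions ✓
(B) E + t: E [L^2 M T^-2] and t [T] — different dimensions cannot be added/subtracted ✗
(C) p − Ft: p [L M T^-1] and Ft [L M T^-1] — same dimensions ✓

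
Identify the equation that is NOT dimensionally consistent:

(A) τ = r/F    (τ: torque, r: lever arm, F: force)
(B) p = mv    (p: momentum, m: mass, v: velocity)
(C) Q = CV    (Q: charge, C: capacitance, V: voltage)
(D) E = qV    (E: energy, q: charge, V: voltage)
(A) τ = r/F

The equation (A) τ = r/F is dimensionally incorrect.

LHS (τ): [L^2 M T^-2]
RHS (r/F): [M^-1 T^2] ✗

The dimensions do not match. The other three equations balance.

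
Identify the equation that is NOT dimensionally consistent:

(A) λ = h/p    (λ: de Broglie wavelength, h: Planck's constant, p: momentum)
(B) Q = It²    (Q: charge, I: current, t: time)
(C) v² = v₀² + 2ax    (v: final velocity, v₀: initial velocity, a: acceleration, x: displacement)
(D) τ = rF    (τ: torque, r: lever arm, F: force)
(B) Q = It²

The equation (B) Q = It² is dimensionally incorrect.

LHS (Q): [I T]
RHS (It²): [I T^2] ✗

The dimensions do not match. The other three equations balance.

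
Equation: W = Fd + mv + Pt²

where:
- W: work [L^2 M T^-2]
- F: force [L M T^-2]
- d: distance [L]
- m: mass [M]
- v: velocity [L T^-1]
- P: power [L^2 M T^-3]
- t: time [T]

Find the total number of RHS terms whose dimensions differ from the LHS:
2

LHS W: [L^2 M T^-2]
- Fd: [L^2 M T^-2] ✓
- mv: [L M T^-1] ✗
- Pt²: [L^2 M T^-1] ✗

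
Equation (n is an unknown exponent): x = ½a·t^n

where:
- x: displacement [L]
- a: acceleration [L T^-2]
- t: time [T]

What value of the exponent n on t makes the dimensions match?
n = 2

x has dimensions [L]; t has dimensions [T].
The rest of the RHS has dimensions [L T^-2], so t^n must supply [T^2].
With n = 2: ½a·t^2 has dimensions [L], matching the LHS ✓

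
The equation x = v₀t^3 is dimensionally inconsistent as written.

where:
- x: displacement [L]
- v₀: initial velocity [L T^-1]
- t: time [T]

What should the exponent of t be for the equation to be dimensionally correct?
The exponent of t should be 1: x = v₀t

The LHS x has dimensions [L]; t has dimensions [T].
As written, the RHS v₀t^3 (exponent 3 on t) has dimensions [L T^2], which does not match.
With exponent 1, the RHS v₀t has dimensions [L], matching the LHS.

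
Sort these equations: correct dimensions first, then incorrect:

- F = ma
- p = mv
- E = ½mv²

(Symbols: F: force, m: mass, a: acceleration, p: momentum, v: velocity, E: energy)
Dimensionally correct: F = ma, p = mv, E = ½mv²
Dimensionally incorrect: none
Ordered (correct first, then incorrect): F = ma, p = mv, E = ½mv²

- F = ma: LHS [L M T^-2], RHS [L M T^-2] → correct ✓
- p = mv: LHS [L M T^-1], RHS [L M T^-1] → correct ✓
- E = ½mv²: LHS [L^2 M T^-2], RHS [L^2 M T^-2] → correct ✓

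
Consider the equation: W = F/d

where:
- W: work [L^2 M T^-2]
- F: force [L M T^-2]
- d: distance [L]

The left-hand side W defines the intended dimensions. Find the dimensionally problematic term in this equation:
The right-hand side term F/d

W has dimensions [L^2 M T^-2], but F/d has dimensions [M T^-2], so the term F/d is dimensionally wrong for W.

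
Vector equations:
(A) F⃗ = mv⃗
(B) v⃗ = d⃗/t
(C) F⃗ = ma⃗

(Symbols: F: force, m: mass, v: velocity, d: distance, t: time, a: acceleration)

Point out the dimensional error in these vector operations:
(A) F⃗ = mv⃗

(A) F⃗ = mv⃗: LHS [L M T^-2], RHS [L M T^-1] ✗ — mass times velocity is momentum, not force; should be ma⃗
(B) v⃗ = d⃗/t: LHS [L T^-1], RHS [L T^-1] ✓ — displacement (vector) divided by time (scalar)
(C) F⃗ = ma⃗: LHS [L M T^-2], RHS [L M T^-2] ✓ — Force and acceleration are vectors, mass is a scalar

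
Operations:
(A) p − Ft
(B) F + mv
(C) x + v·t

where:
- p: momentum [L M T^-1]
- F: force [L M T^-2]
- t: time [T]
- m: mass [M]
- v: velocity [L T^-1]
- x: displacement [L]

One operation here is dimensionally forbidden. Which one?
(B) F + mv

(A) p − Ft: p [L M T^-1] and Ft [L M T^-1] — same dimensions ✓
(B) F + mv: F [L M T^-2] and mv [L M T^-1] — different dimensions cannot be added/subtracted ✗
(C) x + v·t: x [L] and v·t [L] — same dimensions ✓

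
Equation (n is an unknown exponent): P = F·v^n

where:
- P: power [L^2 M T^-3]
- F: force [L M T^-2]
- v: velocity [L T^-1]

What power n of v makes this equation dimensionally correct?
n = 1

P has dimensions [L^2 M T^-3]; v has dimensions [L T^-1].
The rest of the RHS has dimensions [L M T^-2], so v^n must supply [L T^-1].
With n = 1: F·v^1 has dimensions [L^2 M T^-3], matching the LHS ✓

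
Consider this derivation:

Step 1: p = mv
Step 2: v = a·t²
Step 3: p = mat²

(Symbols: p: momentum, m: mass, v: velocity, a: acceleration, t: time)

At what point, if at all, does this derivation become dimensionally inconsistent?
Step 2

Step 1: p = mv → LHS [L M T^-1], RHS [L M T^-1] ✓
Step 2: v = a·t² → LHS [L T^-1], RHS [L] ✗

The first dimensional inconsistency appears in step 2: v = a·t²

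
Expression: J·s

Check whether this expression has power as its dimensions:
No

The expression J·s has dimensions [L^2 M T^-1], but power has dimensions [L^2 M T^-3].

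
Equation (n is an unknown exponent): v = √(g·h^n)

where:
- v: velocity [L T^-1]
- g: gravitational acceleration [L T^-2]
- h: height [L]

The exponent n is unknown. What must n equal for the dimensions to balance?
n = 1

v has dimensions [L T^-1]; h has dimensions [L].
With n = 1: √(g·h^1) has dimensions [L T^-1], matching the LHS ✓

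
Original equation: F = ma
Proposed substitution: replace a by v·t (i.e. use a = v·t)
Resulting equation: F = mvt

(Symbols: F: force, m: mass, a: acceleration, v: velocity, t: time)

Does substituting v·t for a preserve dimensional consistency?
No

[a] = [L T^-2] and [v·t] = [L]. These differ, so the substitution replaces a quantity by one of different dimensions and the result F = mvt has LHS [L M T^-2] vs RHS [L M] — inconsistent.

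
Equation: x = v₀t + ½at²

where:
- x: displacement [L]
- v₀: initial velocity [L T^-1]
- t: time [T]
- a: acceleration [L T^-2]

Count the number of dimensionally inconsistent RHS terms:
0

LHS x: [L]
- v₀t: [L] ✓
- ½at²: [L] ✓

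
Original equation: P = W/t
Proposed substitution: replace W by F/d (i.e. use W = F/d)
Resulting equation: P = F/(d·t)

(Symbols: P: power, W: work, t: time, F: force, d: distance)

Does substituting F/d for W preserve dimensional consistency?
No

[W] = [L^2 M T^-2] and [F/d] = [M T^-2]. These differ, so the substitution replaces a quantity by one of different dimensions and the result P = F/(d·t) has LHS [L^2 M T^-3] vs RHS [M T^-3] — inconsistent.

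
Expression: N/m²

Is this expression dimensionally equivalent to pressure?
Yes

The expression N/m² has dimensions [L^-1 M T^-2], which is exactly pressure [L^-1 M T^-2].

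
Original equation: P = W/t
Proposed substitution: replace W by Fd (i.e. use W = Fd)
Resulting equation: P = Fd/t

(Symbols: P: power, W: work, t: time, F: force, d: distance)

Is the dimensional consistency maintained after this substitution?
Yes

[W] = [L^2 M T^-2] and [Fd] = [L^2 M T^-2]. These match, so the substitution replaces a quantity by one of the same dimensions and the result P = Fd/t has LHS [L^2 M T^-3] vs RHS [L^2 M T^-3] — still consistent.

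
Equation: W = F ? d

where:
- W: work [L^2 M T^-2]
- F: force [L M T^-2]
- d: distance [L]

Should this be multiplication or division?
multiplication (×): W = F × d

W [L^2 M T^-2]; F [L M T^-2]; d [L].
F × d → [L^2 M T^-2] ✓
F ÷ d → [M T^-2] ✗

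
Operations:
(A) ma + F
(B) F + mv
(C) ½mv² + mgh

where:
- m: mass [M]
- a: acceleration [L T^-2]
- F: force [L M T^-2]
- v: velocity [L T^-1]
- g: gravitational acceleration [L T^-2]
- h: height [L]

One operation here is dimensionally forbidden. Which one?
(B) F + mv

(A) ma + F: ma [L M T^-2] and F [L M T^-2] — same dimensions ✓
(B) F + mv: F [L M T^-2] and mv [L M T^-1] — different dimensions cannot be added/subtracted ✗
(C) ½mv² + mgh: ½mv² [L^2 M T^-2] and mgh [L^2 M T^-2] — same dimensions ✓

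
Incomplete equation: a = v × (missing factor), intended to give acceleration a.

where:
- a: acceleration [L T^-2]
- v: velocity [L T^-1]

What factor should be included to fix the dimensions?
1/t (inverse time), dimensions [T^-1]

a has dimensions [L T^-2] and v has dimensions [L T^-1].
The missing factor must have dimensions [L T^-2] / [L T^-1] = [T^-1], i.e. inverse time (1/t).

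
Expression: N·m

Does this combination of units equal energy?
Yes

The expression N·m has dimensions [L^2 M T^-2], which is exactly energy [L^2 M T^-2].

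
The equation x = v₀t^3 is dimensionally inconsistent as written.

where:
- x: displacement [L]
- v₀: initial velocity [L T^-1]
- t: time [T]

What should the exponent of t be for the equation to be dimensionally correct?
The exponent of t should be 1: x = v₀t

The LHS x has dimensions [L]; t has dimensions [T].
As written, the RHS v₀t^3 (exponent 3 on t) has dimensions [L T^2], which does not match.
With exponent 1, the RHS v₀t has dimensions [L], matching the LHS.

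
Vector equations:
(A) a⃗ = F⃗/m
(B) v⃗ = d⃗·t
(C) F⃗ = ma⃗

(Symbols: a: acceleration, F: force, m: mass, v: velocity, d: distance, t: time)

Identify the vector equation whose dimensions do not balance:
(B) v⃗ = d⃗·t

(A) a⃗ = F⃗/m: LHS [L T^-2], RHS [L T^-2] ✓ — force (vector) divided by mass (scalar)
(B) v⃗ = d⃗·t: LHS [L T^-1], RHS [L T] ✗ — velocity is displacement per time; should be d⃗/t
(C) F⃗ = ma⃗: LHS [L M T^-2], RHS [L M T^-2] ✓ — Force and acceleration are vectors, mass is a scalar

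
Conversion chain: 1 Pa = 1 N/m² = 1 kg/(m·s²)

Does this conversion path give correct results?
The chain is correct (no errors).

Correct: Pascal is Newton per square meter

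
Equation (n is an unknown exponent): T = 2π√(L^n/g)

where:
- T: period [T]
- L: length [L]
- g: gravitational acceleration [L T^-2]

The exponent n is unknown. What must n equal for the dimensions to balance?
n = 1

T has dimensions [T]; L has dimensions [L].
With n = 1: 2π√(L^1/g) has dimensions [T], matching the LHS ✓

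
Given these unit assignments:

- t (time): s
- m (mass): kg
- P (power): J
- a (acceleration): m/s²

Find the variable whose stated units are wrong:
P

The variable P (power) should have units W, not J.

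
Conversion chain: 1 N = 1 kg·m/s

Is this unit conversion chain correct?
The chain is incorrect (it contains an error).

Incorrect: Newton is kg·m/s², not kg·m/s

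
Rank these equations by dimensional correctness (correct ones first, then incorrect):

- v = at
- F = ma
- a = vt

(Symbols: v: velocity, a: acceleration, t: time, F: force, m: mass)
Dimensionally correct: v = at, F = ma
Dimensionally incorrect: a = vt
Ordered (correct first, then incorrect): v = at, F = ma, a = vt

- v = at: LHS [L T^-1], RHS [L T^-1] → correct ✓
- F = ma: LHS [L M T^-2], RHS [L M T^-2] → correct ✓
- a = vt: LHS [L T^-2], RHS [L] → incorrect ✗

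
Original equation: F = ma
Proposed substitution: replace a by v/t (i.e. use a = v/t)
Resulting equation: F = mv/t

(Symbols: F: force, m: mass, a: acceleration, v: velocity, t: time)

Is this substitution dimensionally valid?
Yes

[a] = [L T^-2] and [v/t] = [L T^-2]. These match, so the substitution replaces a quantity by one of the same dimensions and the result F = mv/t has LHS [L M T^-2] vs RHS [L M T^-2] — still consistent.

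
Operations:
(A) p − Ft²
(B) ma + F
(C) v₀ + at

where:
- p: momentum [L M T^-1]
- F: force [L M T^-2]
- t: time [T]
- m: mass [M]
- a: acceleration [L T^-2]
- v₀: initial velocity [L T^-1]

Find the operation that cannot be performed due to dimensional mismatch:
(A) p − Ft²

(A) p − Ft²: p [L M T^-1] and Ft² [L M] — different dimensions cannot be added/subtracted ✗
(B) ma + F: ma [L M T^-2] and F [L M T^-2] — same dimensions ✓
(C) v₀ + at: v₀ [L T^-1] and at [L T^-1] — same dimensions ✓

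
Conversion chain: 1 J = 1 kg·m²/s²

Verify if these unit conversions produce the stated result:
The chain is correct (no errors).

Correct: Joule is defined as kg·m²/s²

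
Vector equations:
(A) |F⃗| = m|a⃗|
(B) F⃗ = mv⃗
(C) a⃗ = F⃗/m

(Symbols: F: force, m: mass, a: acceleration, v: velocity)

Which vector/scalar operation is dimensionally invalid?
(B) F⃗ = mv⃗

(A) |F⃗| = m|a⃗|: LHS [L M T^-2], RHS [L M T^-2] ✓ — magnitudes of vectors are scalars
(B) F⃗ = mv⃗: LHS [L M T^-2], RHS [L M T^-1] ✗ — mass times velocity is momentum, not force; should be ma⃗
(C) a⃗ = F⃗/m: LHS [L T^-2], RHS [L T^-2] ✓ — force (vector) divided by mass (scalar)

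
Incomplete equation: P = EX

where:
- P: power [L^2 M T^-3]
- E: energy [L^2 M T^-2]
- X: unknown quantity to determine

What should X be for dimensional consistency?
X = f (inverse time / frequency (1/t)), dimensions [T^-1]

P has dimensions [L^2 M T^-3]; the rest of the RHS (E) has dimensions [L^2 M T^-2].
So X must have dimensions [T^-1] — X = f (inverse time / frequency (1/t)).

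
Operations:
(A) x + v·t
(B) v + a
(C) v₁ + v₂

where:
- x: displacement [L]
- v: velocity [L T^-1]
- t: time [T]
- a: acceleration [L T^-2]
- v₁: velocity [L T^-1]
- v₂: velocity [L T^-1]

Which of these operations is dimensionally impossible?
(B) v + a

(A) x + v·t: x [L] and v·t [L] — same dimensions ✓
(B) v + a: v [L T^-1] and a [L T^-2] — different dimensions cannot be added/subtracted ✗
(C) v₁ + v₂: v₁ [L T^-1] and v₂ [L T^-1] — same dimensions ✓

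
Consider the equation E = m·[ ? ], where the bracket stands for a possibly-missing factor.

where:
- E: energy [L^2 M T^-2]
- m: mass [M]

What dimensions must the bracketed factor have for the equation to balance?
[L^2 T^-2] — velocity squared (e.g. v²)

E has dimensions [L^2 M T^-2]; m has dimensions [M].
The bracketed factor must supply [L^2 M T^-2] / [M] = [L^2 T^-2].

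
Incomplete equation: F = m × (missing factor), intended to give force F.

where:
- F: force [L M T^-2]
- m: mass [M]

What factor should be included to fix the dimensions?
a (acceleration), dimensions [L T^-2]

F has dimensions [L M T^-2] and m has dimensions [M].
The missing factor must have dimensions [L M T^-2] / [M] = [L T^-2], i.e. acceleration (a).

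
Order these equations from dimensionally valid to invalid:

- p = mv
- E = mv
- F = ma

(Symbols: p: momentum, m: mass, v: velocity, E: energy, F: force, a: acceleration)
Dimensionally correct: p = mv, F = ma
Dimensionally incorrect: E = mv
Ordered (correct first, then incorrect): p = mv, F = ma, E = mv

- p = mv: LHS [L M T^-1], RHS [L M T^-1] → correct ✓
- E = mv: LHS [L^2 M T^-2], RHS [L M T^-1] → incorrect ✗
- F = ma: LHS [L M T^-2], RHS [L M T^-2] → correct ✓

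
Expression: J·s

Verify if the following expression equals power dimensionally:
No

The expression J·s has dimensions [L^2 M T^-1], but power has dimensions [L^2 M T^-3].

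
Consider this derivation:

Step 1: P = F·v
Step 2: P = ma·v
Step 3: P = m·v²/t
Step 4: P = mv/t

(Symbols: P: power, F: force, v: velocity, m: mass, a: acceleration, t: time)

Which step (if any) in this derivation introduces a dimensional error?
Step 4

Step 1: P = F·v → LHS [L^2 M T^-3], RHS [L^2 M T^-3] ✓
Step 2: P = ma·v → LHS [L^2 M T^-3], RHS [L^2 M T^-3] ✓
Step 3: P = m·v²/t → LHS [L^2 M T^-3], RHS [L^2 M T^-3] ✓
Step 4: P = mv/t → LHS [L^2 M T^-3], RHS [L M T^-2] ✗

The first dimensional inconsistency appears in step 4: P = mv/t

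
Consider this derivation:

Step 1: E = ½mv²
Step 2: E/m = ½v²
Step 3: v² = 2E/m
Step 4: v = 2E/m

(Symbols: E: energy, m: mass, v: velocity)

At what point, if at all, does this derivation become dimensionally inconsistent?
Step 4

Step 1: E = ½mv² → LHS [L^2 M T^-2], RHS [L^2 M T^-2] ✓
Step 2: E/m = ½v² → LHS [L^2 T^-2], RHS [L^2 T^-2] ✓
Step 3: v² = 2E/m → LHS [L^2 T^-2], RHS [L^2 T^-2] ✓
Step 4: v = 2E/m → LHS [L T^-1], RHS [L^2 T^-2] ✗

The first dimensional inconsistency appears in step 4: v = 2E/m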